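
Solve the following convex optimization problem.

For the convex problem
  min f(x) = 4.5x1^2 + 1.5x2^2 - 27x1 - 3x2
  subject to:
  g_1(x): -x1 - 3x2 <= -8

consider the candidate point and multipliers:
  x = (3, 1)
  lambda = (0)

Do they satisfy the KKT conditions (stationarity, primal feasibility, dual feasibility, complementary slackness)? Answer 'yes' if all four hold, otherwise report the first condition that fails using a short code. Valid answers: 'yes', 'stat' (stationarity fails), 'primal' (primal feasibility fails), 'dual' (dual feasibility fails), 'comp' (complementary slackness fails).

Gradient of f: grad f(x) = Q x + c = (0, 0)
Constraint values g_i(x) = a_i^T x - b_i:
  g_1((3, 1)) = 2
Stationarity residual: grad f(x) + sum_i lambda_i a_i = (0, 0)
  -> stationarity OK
Primal feasibility (all g_i <= 0): FAILS
Dual feasibility (all lambda_i >= 0): OK
Complementary slackness (lambda_i * g_i(x) = 0 for all i): OK

Verdict: the first failing condition is primal_feasibility -> primal.

primal


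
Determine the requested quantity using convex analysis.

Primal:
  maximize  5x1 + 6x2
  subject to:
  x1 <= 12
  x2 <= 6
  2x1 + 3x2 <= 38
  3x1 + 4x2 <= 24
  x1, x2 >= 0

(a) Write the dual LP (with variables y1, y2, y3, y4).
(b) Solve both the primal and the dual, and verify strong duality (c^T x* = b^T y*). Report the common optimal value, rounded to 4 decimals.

The standard primal-dual pair for 'max c^T x s.t. A x <= b, x >= 0' is:
  Dual:  min b^T y  s.t.  A^T y >= c,  y >= 0.

So the dual LP is:
  minimize  12y1 + 6y2 + 38y3 + 24y4
  subject to:
    y1 + 2y3 + 3y4 >= 5
    y2 + 3y3 + 4y4 >= 6
    y1, y2, y3, y4 >= 0

Solving the primal: x* = (8, 0).
  primal value c^T x* = 40.
Solving the dual: y* = (0, 0, 0, 1.6667).
  dual value b^T y* = 40.
Strong duality: c^T x* = b^T y*. Confirmed.

40


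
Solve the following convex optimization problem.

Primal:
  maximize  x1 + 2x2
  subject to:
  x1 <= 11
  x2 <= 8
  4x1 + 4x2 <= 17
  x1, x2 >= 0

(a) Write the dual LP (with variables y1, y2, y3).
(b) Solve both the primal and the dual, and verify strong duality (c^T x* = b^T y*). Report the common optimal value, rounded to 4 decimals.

The standard primal-dual pair for 'max c^T x s.t. A x <= b, x >= 0' is:
  Dual:  min b^T y  s.t.  A^T y >= c,  y >= 0.

So the dual LP is:
  minimize  11y1 + 8y2 + 17y3
  subject to:
    y1 + 4y3 >= 1
    y2 + 4y3 >= 2
    y1, y2, y3 >= 0

Solving the primal: x* = (0, 4.25).
  primal value c^T x* = 8.5.
Solving the dual: y* = (0, 0, 0.5).
  dual value b^T y* = 8.5.
Strong duality: c^T x* = b^T y*. Confirmed.

8.5


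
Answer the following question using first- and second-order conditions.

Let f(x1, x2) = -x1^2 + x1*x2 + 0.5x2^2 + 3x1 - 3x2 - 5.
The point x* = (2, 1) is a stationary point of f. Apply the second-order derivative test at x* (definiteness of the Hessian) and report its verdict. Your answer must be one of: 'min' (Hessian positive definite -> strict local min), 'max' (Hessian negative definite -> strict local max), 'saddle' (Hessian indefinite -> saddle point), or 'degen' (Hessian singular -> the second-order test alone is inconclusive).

Compute the Hessian H = grad^2 f:
  H = [[-2, 1], [1, 1]]
Verify stationarity: grad f(x*) = H x* + g = (0, 0).
Eigenvalues of H: -2.3028, 1.3028.
Eigenvalues have mixed signs, so H is indefinite -> x* is a saddle point.

saddle


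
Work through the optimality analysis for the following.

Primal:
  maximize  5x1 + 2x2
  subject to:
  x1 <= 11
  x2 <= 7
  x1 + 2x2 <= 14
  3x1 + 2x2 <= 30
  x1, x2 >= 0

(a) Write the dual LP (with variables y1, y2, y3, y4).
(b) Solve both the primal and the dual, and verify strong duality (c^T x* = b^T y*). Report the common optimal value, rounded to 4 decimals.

The standard primal-dual pair for 'max c^T x s.t. A x <= b, x >= 0' is:
  Dual:  min b^T y  s.t.  A^T y >= c,  y >= 0.

So the dual LP is:
  minimize  11y1 + 7y2 + 14y3 + 30y4
  subject to:
    y1 + y3 + 3y4 >= 5
    y2 + 2y3 + 2y4 >= 2
    y1, y2, y3, y4 >= 0

Solving the primal: x* = (10, 0).
  primal value c^T x* = 50.
Solving the dual: y* = (0, 0, 0, 1.6667).
  dual value b^T y* = 50.
Strong duality: c^T x* = b^T y*. Confirmed.

50


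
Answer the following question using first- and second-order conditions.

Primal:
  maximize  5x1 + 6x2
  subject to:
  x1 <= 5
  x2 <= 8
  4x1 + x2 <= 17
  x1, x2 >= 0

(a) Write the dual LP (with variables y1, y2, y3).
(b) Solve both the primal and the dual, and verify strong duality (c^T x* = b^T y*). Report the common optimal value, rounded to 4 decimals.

The standard primal-dual pair for 'max c^T x s.t. A x <= b, x >= 0' is:
  Dual:  min b^T y  s.t.  A^T y >= c,  y >= 0.

So the dual LP is:
  minimize  5y1 + 8y2 + 17y3
  subject to:
    y1 + 4y3 >= 5
    y2 + y3 >= 6
    y1, y2, y3 >= 0

Solving the primal: x* = (2.25, 8).
  primal value c^T x* = 59.25.
Solving the dual: y* = (0, 4.75, 1.25).
  dual value b^T y* = 59.25.
Strong duality: c^T x* = b^T y*. Confirmed.

59.25


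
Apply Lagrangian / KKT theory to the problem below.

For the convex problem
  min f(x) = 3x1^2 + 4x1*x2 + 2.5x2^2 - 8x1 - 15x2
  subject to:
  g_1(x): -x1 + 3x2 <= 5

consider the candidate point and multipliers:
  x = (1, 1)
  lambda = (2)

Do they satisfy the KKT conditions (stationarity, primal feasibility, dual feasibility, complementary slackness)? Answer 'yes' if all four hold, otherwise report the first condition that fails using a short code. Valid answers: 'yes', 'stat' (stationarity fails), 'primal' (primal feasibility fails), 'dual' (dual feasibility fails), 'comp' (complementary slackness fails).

Gradient of f: grad f(x) = Q x + c = (2, -6)
Constraint values g_i(x) = a_i^T x - b_i:
  g_1((1, 1)) = -3
Stationarity residual: grad f(x) + sum_i lambda_i a_i = (0, 0)
  -> stationarity OK
Primal feasibility (all g_i <= 0): OK
Dual feasibility (all lambda_i >= 0): OK
Complementary slackness (lambda_i * g_i(x) = 0 for all i): FAILS

Verdict: the first failing condition is complementary_slackness -> comp.

comp


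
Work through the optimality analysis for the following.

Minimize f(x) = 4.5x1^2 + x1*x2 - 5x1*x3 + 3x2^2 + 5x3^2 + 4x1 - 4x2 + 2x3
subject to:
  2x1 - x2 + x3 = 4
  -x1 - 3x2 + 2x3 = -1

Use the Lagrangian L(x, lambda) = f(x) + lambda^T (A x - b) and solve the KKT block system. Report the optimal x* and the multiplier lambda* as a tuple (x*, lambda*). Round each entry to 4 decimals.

Form the Lagrangian:
  L(x, lambda) = (1/2) x^T Q x + c^T x + lambda^T (A x - b)
Stationarity (grad_x L = 0): Q x + c + A^T lambda = 0.
Primal feasibility: A x = b.

This gives the KKT block system:
  [ Q   A^T ] [ x     ]   [-c ]
  [ A    0  ] [ lambda ] = [ b ]

Solving the linear system:
  x*      = (1.7292, 0.354, 0.8956)
  lambda* = (-6.6375, 2.1636)
  f(x*)   = 18.0028

x* = (1.7292, 0.354, 0.8956), lambda* = (-6.6375, 2.1636)


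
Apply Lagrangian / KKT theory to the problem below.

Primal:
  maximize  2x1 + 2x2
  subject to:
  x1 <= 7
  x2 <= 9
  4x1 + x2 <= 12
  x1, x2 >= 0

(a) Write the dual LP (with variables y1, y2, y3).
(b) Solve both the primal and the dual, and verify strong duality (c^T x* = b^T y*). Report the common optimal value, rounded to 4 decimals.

The standard primal-dual pair for 'max c^T x s.t. A x <= b, x >= 0' is:
  Dual:  min b^T y  s.t.  A^T y >= c,  y >= 0.

So the dual LP is:
  minimize  7y1 + 9y2 + 12y3
  subject to:
    y1 + 4y3 >= 2
    y2 + y3 >= 2
    y1, y2, y3 >= 0

Solving the primal: x* = (0.75, 9).
  primal value c^T x* = 19.5.
Solving the dual: y* = (0, 1.5, 0.5).
  dual value b^T y* = 19.5.
Strong duality: c^T x* = b^T y*. Confirmed.

19.5


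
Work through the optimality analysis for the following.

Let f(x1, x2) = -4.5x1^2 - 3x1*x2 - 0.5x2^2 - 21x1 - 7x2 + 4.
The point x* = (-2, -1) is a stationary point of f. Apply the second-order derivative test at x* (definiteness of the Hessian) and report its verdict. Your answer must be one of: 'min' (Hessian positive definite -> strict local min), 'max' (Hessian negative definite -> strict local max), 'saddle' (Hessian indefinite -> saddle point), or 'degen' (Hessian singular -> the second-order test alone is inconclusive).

Compute the Hessian H = grad^2 f:
  H = [[-9, -3], [-3, -1]]
Verify stationarity: grad f(x*) = H x* + g = (0, 0).
Eigenvalues of H: -10, 0.
H has a zero eigenvalue (singular; negative semidefinite but not definite), so H is neither positive definite, negative definite, nor indefinite. The second-order test alone is inconclusive -> degen.
(Indeed, f is constant along the null direction of H through x*, so x* is not a strict local extremum.)

degen


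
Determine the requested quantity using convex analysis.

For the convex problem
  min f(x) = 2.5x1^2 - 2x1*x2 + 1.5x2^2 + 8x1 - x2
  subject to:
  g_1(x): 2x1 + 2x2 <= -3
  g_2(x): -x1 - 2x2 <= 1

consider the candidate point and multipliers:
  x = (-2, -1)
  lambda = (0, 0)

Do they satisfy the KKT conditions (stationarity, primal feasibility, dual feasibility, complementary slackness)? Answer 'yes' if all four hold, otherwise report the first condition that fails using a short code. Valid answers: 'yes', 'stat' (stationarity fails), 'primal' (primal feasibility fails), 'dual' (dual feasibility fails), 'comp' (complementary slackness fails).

Gradient of f: grad f(x) = Q x + c = (0, 0)
Constraint values g_i(x) = a_i^T x - b_i:
  g_1((-2, -1)) = -3
  g_2((-2, -1)) = 3
Stationarity residual: grad f(x) + sum_i lambda_i a_i = (0, 0)
  -> stationarity OK
Primal feasibility (all g_i <= 0): FAILS
Dual feasibility (all lambda_i >= 0): OK
Complementary slackness (lambda_i * g_i(x) = 0 for all i): OK

Verdict: the first failing condition is primal_feasibility -> primal.

primal


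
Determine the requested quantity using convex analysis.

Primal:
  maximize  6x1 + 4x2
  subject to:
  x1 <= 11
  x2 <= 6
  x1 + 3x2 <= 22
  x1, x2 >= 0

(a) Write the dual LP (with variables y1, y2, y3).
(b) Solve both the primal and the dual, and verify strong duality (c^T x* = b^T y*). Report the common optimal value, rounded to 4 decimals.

The standard primal-dual pair for 'max c^T x s.t. A x <= b, x >= 0' is:
  Dual:  min b^T y  s.t.  A^T y >= c,  y >= 0.

So the dual LP is:
  minimize  11y1 + 6y2 + 22y3
  subject to:
    y1 + y3 >= 6
    y2 + 3y3 >= 4
    y1, y2, y3 >= 0

Solving the primal: x* = (11, 3.6667).
  primal value c^T x* = 80.6667.
Solving the dual: y* = (4.6667, 0, 1.3333).
  dual value b^T y* = 80.6667.
Strong duality: c^T x* = b^T y*. Confirmed.

80.6667


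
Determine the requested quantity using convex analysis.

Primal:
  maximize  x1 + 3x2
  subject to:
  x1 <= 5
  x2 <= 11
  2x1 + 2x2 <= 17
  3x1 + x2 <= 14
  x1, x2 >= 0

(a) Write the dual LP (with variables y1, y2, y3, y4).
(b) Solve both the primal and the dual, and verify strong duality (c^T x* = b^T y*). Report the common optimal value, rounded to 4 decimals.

The standard primal-dual pair for 'max c^T x s.t. A x <= b, x >= 0' is:
  Dual:  min b^T y  s.t.  A^T y >= c,  y >= 0.

So the dual LP is:
  minimize  5y1 + 11y2 + 17y3 + 14y4
  subject to:
    y1 + 2y3 + 3y4 >= 1
    y2 + 2y3 + y4 >= 3
    y1, y2, y3, y4 >= 0

Solving the primal: x* = (0, 8.5).
  primal value c^T x* = 25.5.
Solving the dual: y* = (0, 0, 1.5, 0).
  dual value b^T y* = 25.5.
Strong duality: c^T x* = b^T y*. Confirmed.

25.5


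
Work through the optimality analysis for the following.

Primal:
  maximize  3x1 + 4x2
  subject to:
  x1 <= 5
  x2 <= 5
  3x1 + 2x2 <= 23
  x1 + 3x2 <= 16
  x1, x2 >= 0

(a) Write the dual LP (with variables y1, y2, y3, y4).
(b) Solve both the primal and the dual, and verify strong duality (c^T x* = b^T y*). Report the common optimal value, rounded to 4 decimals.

The standard primal-dual pair for 'max c^T x s.t. A x <= b, x >= 0' is:
  Dual:  min b^T y  s.t.  A^T y >= c,  y >= 0.

So the dual LP is:
  minimize  5y1 + 5y2 + 23y3 + 16y4
  subject to:
    y1 + 3y3 + y4 >= 3
    y2 + 2y3 + 3y4 >= 4
    y1, y2, y3, y4 >= 0

Solving the primal: x* = (5, 3.6667).
  primal value c^T x* = 29.6667.
Solving the dual: y* = (1.6667, 0, 0, 1.3333).
  dual value b^T y* = 29.6667.
Strong duality: c^T x* = b^T y*. Confirmed.

29.6667


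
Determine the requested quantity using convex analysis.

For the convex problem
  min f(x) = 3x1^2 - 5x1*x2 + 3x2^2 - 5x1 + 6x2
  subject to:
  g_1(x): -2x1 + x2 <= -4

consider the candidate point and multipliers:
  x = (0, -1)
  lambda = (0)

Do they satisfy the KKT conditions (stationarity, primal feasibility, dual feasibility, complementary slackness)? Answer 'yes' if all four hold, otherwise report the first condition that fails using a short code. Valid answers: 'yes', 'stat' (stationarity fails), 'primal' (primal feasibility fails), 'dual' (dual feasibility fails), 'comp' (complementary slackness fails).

Gradient of f: grad f(x) = Q x + c = (0, 0)
Constraint values g_i(x) = a_i^T x - b_i:
  g_1((0, -1)) = 3
Stationarity residual: grad f(x) + sum_i lambda_i a_i = (0, 0)
  -> stationarity OK
Primal feasibility (all g_i <= 0): FAILS
Dual feasibility (all lambda_i >= 0): OK
Complementary slackness (lambda_i * g_i(x) = 0 for all i): OK

Verdict: the first failing condition is primal_feasibility -> primal.

primal


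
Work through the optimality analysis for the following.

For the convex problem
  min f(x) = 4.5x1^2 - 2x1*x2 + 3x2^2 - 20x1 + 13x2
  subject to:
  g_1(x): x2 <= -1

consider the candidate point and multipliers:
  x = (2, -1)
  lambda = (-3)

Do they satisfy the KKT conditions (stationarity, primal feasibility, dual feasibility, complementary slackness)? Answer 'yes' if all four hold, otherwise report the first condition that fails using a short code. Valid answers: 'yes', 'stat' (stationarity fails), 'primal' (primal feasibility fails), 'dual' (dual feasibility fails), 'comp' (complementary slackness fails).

Gradient of f: grad f(x) = Q x + c = (0, 3)
Constraint values g_i(x) = a_i^T x - b_i:
  g_1((2, -1)) = 0
Stationarity residual: grad f(x) + sum_i lambda_i a_i = (0, 0)
  -> stationarity OK
Primal feasibility (all g_i <= 0): OK
Dual feasibility (all lambda_i >= 0): FAILS
Complementary slackness (lambda_i * g_i(x) = 0 for all i): OK

Verdict: the first failing condition is dual_feasibility -> dual.

dual


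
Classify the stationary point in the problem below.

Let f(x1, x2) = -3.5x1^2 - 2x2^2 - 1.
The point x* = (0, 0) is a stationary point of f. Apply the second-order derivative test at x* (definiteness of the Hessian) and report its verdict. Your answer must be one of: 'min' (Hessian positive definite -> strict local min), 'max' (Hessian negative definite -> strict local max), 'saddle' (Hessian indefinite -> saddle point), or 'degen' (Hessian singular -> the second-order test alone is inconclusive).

Compute the Hessian H = grad^2 f:
  H = [[-7, 0], [0, -4]]
Verify stationarity: grad f(x*) = H x* + g = (0, 0).
Eigenvalues of H: -7, -4.
Both eigenvalues < 0, so H is negative definite -> x* is a strict local max.

max


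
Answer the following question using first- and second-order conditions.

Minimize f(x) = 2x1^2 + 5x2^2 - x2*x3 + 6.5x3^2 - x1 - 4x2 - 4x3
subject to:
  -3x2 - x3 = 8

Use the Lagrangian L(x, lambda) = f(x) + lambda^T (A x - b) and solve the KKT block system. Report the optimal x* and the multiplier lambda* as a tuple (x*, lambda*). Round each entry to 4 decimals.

Form the Lagrangian:
  L(x, lambda) = (1/2) x^T Q x + c^T x + lambda^T (A x - b)
Stationarity (grad_x L = 0): Q x + c + A^T lambda = 0.
Primal feasibility: A x = b.

This gives the KKT block system:
  [ Q   A^T ] [ x     ]   [-c ]
  [ A    0  ] [ lambda ] = [ b ]

Solving the linear system:
  x*      = (0.25, -2.4662, -0.6015)
  lambda* = (-9.3534)
  f(x*)   = 43.4239

x* = (0.25, -2.4662, -0.6015), lambda* = (-9.3534)


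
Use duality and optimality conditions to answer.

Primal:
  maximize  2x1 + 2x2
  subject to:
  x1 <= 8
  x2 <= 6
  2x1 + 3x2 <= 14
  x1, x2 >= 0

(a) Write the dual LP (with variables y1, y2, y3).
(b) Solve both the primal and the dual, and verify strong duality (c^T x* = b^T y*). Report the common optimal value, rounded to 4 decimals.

The standard primal-dual pair for 'max c^T x s.t. A x <= b, x >= 0' is:
  Dual:  min b^T y  s.t.  A^T y >= c,  y >= 0.

So the dual LP is:
  minimize  8y1 + 6y2 + 14y3
  subject to:
    y1 + 2y3 >= 2
    y2 + 3y3 >= 2
    y1, y2, y3 >= 0

Solving the primal: x* = (7, 0).
  primal value c^T x* = 14.
Solving the dual: y* = (0, 0, 1).
  dual value b^T y* = 14.
Strong duality: c^T x* = b^T y*. Confirmed.

14


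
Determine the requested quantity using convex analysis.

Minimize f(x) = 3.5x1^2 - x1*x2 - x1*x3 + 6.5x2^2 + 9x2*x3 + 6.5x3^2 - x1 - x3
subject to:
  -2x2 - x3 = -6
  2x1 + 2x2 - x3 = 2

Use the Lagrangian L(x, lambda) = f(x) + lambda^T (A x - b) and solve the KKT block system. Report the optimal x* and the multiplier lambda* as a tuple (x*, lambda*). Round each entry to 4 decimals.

Form the Lagrangian:
  L(x, lambda) = (1/2) x^T Q x + c^T x + lambda^T (A x - b)
Stationarity (grad_x L = 0): Q x + c + A^T lambda = 0.
Primal feasibility: A x = b.

This gives the KKT block system:
  [ Q   A^T ] [ x     ]   [-c ]
  [ A    0  ] [ lambda ] = [ b ]

Solving the linear system:
  x*      = (-1.2075, 2.6038, 0.7925)
  lambda* = (27.5189, 6.4245)
  f(x*)   = 76.3396

x* = (-1.2075, 2.6038, 0.7925), lambda* = (27.5189, 6.4245)


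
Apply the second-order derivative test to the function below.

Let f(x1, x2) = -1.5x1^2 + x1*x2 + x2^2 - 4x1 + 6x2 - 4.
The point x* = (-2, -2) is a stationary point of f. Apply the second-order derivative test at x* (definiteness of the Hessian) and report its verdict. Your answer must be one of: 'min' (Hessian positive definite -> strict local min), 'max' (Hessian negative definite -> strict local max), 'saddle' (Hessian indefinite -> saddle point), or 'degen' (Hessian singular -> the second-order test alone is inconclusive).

Compute the Hessian H = grad^2 f:
  H = [[-3, 1], [1, 2]]
Verify stationarity: grad f(x*) = H x* + g = (0, 0).
Eigenvalues of H: -3.1926, 2.1926.
Eigenvalues have mixed signs, so H is indefinite -> x* is a saddle point.

saddle


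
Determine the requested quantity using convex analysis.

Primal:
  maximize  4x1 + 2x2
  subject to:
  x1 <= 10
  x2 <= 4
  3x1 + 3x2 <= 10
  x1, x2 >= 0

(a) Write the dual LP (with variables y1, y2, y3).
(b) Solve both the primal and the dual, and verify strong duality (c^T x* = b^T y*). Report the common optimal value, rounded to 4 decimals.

The standard primal-dual pair for 'max c^T x s.t. A x <= b, x >= 0' is:
  Dual:  min b^T y  s.t.  A^T y >= c,  y >= 0.

So the dual LP is:
  minimize  10y1 + 4y2 + 10y3
  subject to:
    y1 + 3y3 >= 4
    y2 + 3y3 >= 2
    y1, y2, y3 >= 0

Solving the primal: x* = (3.3333, 0).
  primal value c^T x* = 13.3333.
Solving the dual: y* = (0, 0, 1.3333).
  dual value b^T y* = 13.3333.
Strong duality: c^T x* = b^T y*. Confirmed.

13.3333


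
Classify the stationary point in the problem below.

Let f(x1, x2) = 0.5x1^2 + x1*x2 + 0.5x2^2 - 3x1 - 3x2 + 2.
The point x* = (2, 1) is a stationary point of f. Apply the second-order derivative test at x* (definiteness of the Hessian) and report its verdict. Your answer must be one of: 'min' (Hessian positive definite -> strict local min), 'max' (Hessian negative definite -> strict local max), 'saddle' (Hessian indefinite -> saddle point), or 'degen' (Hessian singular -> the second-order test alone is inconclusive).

Compute the Hessian H = grad^2 f:
  H = [[1, 1], [1, 1]]
Verify stationarity: grad f(x*) = H x* + g = (0, 0).
Eigenvalues of H: 0, 2.
H has a zero eigenvalue (singular; positive semidefinite but not definite), so H is neither positive definite, negative definite, nor indefinite. The second-order test alone is inconclusive -> degen.
(Indeed, f is constant along the null direction of H through x*, so x* is not a strict local extremum.)

degen


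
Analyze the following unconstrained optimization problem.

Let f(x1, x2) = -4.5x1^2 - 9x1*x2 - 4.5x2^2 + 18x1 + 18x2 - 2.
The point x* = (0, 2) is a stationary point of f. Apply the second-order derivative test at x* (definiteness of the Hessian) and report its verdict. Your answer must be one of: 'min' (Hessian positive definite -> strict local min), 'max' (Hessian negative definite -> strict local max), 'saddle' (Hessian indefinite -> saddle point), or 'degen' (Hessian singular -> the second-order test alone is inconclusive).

Compute the Hessian H = grad^2 f:
  H = [[-9, -9], [-9, -9]]
Verify stationarity: grad f(x*) = H x* + g = (0, 0).
Eigenvalues of H: -18, 0.
H has a zero eigenvalue (singular; negative semidefinite but not definite), so H is neither positive definite, negative definite, nor indefinite. The second-order test alone is inconclusive -> degen.
(Indeed, f is constant along the null direction of H through x*, so x* is not a strict local extremum.)

degen


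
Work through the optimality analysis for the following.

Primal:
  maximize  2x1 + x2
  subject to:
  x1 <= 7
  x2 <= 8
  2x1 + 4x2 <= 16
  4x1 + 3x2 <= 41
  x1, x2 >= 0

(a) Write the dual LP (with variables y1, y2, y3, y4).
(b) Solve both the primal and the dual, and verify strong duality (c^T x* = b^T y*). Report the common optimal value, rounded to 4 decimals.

The standard primal-dual pair for 'max c^T x s.t. A x <= b, x >= 0' is:
  Dual:  min b^T y  s.t.  A^T y >= c,  y >= 0.

So the dual LP is:
  minimize  7y1 + 8y2 + 16y3 + 41y4
  subject to:
    y1 + 2y3 + 4y4 >= 2
    y2 + 4y3 + 3y4 >= 1
    y1, y2, y3, y4 >= 0

Solving the primal: x* = (7, 0.5).
  primal value c^T x* = 14.5.
Solving the dual: y* = (1.5, 0, 0.25, 0).
  dual value b^T y* = 14.5.
Strong duality: c^T x* = b^T y*. Confirmed.

14.5


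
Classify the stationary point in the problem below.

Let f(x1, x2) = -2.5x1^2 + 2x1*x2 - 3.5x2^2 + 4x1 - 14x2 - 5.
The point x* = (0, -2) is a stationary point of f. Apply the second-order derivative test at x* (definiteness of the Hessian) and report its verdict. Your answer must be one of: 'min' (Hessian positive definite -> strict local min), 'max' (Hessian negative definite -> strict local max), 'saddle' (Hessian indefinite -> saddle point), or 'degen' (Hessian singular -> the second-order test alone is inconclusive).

Compute the Hessian H = grad^2 f:
  H = [[-5, 2], [2, -7]]
Verify stationarity: grad f(x*) = H x* + g = (0, 0).
Eigenvalues of H: -8.2361, -3.7639.
Both eigenvalues < 0, so H is negative definite -> x* is a strict local max.

max


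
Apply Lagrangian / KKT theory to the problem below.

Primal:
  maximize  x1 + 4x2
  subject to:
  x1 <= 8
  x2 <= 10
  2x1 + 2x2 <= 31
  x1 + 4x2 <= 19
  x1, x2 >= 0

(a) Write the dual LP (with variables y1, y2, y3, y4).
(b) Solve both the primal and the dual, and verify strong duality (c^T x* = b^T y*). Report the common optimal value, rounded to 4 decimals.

The standard primal-dual pair for 'max c^T x s.t. A x <= b, x >= 0' is:
  Dual:  min b^T y  s.t.  A^T y >= c,  y >= 0.

So the dual LP is:
  minimize  8y1 + 10y2 + 31y3 + 19y4
  subject to:
    y1 + 2y3 + y4 >= 1
    y2 + 2y3 + 4y4 >= 4
    y1, y2, y3, y4 >= 0

Solving the primal: x* = (0, 4.75).
  primal value c^T x* = 19.
Solving the dual: y* = (0, 0, 0, 1).
  dual value b^T y* = 19.
Strong duality: c^T x* = b^T y*. Confirmed.

19


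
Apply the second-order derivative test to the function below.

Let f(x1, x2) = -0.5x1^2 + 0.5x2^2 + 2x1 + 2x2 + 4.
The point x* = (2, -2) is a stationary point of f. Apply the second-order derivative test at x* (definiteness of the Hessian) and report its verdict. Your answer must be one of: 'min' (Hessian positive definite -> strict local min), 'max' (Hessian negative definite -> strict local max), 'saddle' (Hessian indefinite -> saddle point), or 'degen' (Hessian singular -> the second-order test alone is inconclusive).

Compute the Hessian H = grad^2 f:
  H = [[-1, 0], [0, 1]]
Verify stationarity: grad f(x*) = H x* + g = (0, 0).
Eigenvalues of H: -1, 1.
Eigenvalues have mixed signs, so H is indefinite -> x* is a saddle point.

saddle


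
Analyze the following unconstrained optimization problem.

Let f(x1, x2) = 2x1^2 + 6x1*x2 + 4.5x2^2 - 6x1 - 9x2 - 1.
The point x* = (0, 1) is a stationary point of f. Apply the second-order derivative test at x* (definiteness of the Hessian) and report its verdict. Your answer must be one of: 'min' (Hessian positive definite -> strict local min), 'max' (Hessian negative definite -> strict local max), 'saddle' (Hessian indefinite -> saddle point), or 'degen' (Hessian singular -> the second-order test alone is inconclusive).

Compute the Hessian H = grad^2 f:
  H = [[4, 6], [6, 9]]
Verify stationarity: grad f(x*) = H x* + g = (0, 0).
Eigenvalues of H: 0, 13.
H has a zero eigenvalue (singular; positive semidefinite but not definite), so H is neither positive definite, negative definite, nor indefinite. The second-order test alone is inconclusive -> degen.
(Indeed, f is constant along the null direction of H through x*, so x* is not a strict local extremum.)

degen


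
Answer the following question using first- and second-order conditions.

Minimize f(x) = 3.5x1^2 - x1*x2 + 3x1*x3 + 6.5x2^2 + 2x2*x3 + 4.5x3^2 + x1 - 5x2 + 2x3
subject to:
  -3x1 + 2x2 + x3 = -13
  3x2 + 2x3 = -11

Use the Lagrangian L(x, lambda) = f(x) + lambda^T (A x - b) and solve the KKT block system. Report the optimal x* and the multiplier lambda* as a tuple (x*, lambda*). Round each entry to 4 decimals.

Form the Lagrangian:
  L(x, lambda) = (1/2) x^T Q x + c^T x + lambda^T (A x - b)
Stationarity (grad_x L = 0): Q x + c + A^T lambda = 0.
Primal feasibility: A x = b.

This gives the KKT block system:
  [ Q   A^T ] [ x     ]   [-c ]
  [ A    0  ] [ lambda ] = [ b ]

Solving the linear system:
  x*      = (2.2278, -1.6334, -3.0499)
  lambda* = (3.026, 9.5033)
  f(x*)   = 74.0846

x* = (2.2278, -1.6334, -3.0499), lambda* = (3.026, 9.5033)


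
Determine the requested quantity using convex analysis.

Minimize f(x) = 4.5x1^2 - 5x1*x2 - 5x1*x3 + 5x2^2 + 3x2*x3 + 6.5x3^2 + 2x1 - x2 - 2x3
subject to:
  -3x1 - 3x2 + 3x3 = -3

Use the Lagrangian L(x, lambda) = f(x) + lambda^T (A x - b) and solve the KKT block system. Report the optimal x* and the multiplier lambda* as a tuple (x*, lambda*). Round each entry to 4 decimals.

Form the Lagrangian:
  L(x, lambda) = (1/2) x^T Q x + c^T x + lambda^T (A x - b)
Stationarity (grad_x L = 0): Q x + c + A^T lambda = 0.
Primal feasibility: A x = b.

This gives the KKT block system:
  [ Q   A^T ] [ x     ]   [-c ]
  [ A    0  ] [ lambda ] = [ b ]

Solving the linear system:
  x*      = (0.3782, 0.5769, -0.0449)
  lambda* = (0.9145)
  f(x*)   = 1.5064

x* = (0.3782, 0.5769, -0.0449), lambda* = (0.9145)


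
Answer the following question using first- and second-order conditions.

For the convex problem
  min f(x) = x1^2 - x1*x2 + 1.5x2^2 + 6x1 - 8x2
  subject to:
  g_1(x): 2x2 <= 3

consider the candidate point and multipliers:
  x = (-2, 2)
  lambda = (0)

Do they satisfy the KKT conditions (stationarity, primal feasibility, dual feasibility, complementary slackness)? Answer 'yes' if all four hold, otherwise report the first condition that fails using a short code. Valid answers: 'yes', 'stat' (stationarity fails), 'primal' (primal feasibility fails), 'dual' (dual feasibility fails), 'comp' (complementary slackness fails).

Gradient of f: grad f(x) = Q x + c = (0, 0)
Constraint values g_i(x) = a_i^T x - b_i:
  g_1((-2, 2)) = 1
Stationarity residual: grad f(x) + sum_i lambda_i a_i = (0, 0)
  -> stationarity OK
Primal feasibility (all g_i <= 0): FAILS
Dual feasibility (all lambda_i >= 0): OK
Complementary slackness (lambda_i * g_i(x) = 0 for all i): OK

Verdict: the first failing condition is primal_feasibility -> primal.

primal


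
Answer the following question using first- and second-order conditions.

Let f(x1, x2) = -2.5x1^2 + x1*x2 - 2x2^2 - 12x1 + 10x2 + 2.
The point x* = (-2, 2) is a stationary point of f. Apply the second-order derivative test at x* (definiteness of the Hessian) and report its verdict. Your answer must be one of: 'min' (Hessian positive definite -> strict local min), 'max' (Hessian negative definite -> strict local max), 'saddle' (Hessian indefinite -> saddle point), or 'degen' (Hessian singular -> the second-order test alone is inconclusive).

Compute the Hessian H = grad^2 f:
  H = [[-5, 1], [1, -4]]
Verify stationarity: grad f(x*) = H x* + g = (0, 0).
Eigenvalues of H: -5.618, -3.382.
Both eigenvalues < 0, so H is negative definite -> x* is a strict local max.

max


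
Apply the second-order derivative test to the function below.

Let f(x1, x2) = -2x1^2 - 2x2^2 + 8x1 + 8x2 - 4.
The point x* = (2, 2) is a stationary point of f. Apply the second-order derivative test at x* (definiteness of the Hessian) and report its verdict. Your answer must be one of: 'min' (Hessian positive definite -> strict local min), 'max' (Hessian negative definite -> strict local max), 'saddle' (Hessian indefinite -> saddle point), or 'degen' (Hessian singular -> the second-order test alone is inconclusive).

Compute the Hessian H = grad^2 f:
  H = [[-4, 0], [0, -4]]
Verify stationarity: grad f(x*) = H x* + g = (0, 0).
Eigenvalues of H: -4, -4.
Both eigenvalues < 0, so H is negative definite -> x* is a strict local max.

max


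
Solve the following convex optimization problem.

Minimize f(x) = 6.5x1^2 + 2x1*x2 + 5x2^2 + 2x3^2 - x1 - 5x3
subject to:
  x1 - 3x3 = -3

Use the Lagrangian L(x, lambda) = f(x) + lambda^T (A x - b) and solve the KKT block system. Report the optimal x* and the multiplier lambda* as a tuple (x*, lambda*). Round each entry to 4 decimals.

Form the Lagrangian:
  L(x, lambda) = (1/2) x^T Q x + c^T x + lambda^T (A x - b)
Stationarity (grad_x L = 0): Q x + c + A^T lambda = 0.
Primal feasibility: A x = b.

This gives the KKT block system:
  [ Q   A^T ] [ x     ]   [-c ]
  [ A    0  ] [ lambda ] = [ b ]

Solving the linear system:
  x*      = (0.1022, -0.0204, 1.0341)
  lambda* = (-0.2879)
  f(x*)   = -3.0681

x* = (0.1022, -0.0204, 1.0341), lambda* = (-0.2879)


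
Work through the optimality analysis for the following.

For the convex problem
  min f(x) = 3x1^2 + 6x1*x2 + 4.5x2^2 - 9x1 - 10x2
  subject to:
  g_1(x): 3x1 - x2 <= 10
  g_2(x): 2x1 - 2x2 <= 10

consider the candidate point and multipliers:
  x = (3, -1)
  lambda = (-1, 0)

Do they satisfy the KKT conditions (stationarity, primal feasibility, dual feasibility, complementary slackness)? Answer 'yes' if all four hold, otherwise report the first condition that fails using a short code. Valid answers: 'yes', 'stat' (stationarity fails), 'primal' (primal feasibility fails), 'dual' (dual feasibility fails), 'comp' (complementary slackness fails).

Gradient of f: grad f(x) = Q x + c = (3, -1)
Constraint values g_i(x) = a_i^T x - b_i:
  g_1((3, -1)) = 0
  g_2((3, -1)) = -2
Stationarity residual: grad f(x) + sum_i lambda_i a_i = (0, 0)
  -> stationarity OK
Primal feasibility (all g_i <= 0): OK
Dual feasibility (all lambda_i >= 0): FAILS
Complementary slackness (lambda_i * g_i(x) = 0 for all i): OK

Verdict: the first failing condition is dual_feasibility -> dual.

dual


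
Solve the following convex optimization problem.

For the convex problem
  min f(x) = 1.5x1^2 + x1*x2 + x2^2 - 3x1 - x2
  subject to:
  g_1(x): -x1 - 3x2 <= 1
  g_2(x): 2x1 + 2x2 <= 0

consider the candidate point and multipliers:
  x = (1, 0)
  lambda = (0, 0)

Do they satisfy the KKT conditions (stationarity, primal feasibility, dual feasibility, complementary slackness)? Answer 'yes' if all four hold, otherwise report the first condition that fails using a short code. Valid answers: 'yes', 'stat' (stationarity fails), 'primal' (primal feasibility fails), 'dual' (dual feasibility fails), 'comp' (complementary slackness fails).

Gradient of f: grad f(x) = Q x + c = (0, 0)
Constraint values g_i(x) = a_i^T x - b_i:
  g_1((1, 0)) = -2
  g_2((1, 0)) = 2
Stationarity residual: grad f(x) + sum_i lambda_i a_i = (0, 0)
  -> stationarity OK
Primal feasibility (all g_i <= 0): FAILS
Dual feasibility (all lambda_i >= 0): OK
Complementary slackness (lambda_i * g_i(x) = 0 for all i): OK

Verdict: the first failing condition is primal_feasibility -> primal.

primal


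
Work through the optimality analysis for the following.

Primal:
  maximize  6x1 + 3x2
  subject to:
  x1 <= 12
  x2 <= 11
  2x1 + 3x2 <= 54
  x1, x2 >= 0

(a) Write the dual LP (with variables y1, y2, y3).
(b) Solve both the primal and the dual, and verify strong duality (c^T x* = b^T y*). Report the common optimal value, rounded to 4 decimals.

The standard primal-dual pair for 'max c^T x s.t. A x <= b, x >= 0' is:
  Dual:  min b^T y  s.t.  A^T y >= c,  y >= 0.

So the dual LP is:
  minimize  12y1 + 11y2 + 54y3
  subject to:
    y1 + 2y3 >= 6
    y2 + 3y3 >= 3
    y1, y2, y3 >= 0

Solving the primal: x* = (12, 10).
  primal value c^T x* = 102.
Solving the dual: y* = (4, 0, 1).
  dual value b^T y* = 102.
Strong duality: c^T x* = b^T y*. Confirmed.

102


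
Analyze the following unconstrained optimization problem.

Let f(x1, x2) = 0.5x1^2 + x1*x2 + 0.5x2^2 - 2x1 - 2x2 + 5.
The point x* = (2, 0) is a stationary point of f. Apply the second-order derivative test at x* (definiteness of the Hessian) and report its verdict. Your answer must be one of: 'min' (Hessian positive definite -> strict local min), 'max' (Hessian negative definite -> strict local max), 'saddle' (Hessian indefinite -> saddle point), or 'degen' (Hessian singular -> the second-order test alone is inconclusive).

Compute the Hessian H = grad^2 f:
  H = [[1, 1], [1, 1]]
Verify stationarity: grad f(x*) = H x* + g = (0, 0).
Eigenvalues of H: 0, 2.
H has a zero eigenvalue (singular; positive semidefinite but not definite), so H is neither positive definite, negative definite, nor indefinite. The second-order test alone is inconclusive -> degen.
(Indeed, f is constant along the null direction of H through x*, so x* is not a strict local extremum.)

degen


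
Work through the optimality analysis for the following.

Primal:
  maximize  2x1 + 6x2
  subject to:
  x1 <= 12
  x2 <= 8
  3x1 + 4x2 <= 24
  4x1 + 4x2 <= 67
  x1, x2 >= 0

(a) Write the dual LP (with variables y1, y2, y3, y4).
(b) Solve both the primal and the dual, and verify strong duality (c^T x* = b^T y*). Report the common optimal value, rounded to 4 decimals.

The standard primal-dual pair for 'max c^T x s.t. A x <= b, x >= 0' is:
  Dual:  min b^T y  s.t.  A^T y >= c,  y >= 0.

So the dual LP is:
  minimize  12y1 + 8y2 + 24y3 + 67y4
  subject to:
    y1 + 3y3 + 4y4 >= 2
    y2 + 4y3 + 4y4 >= 6
    y1, y2, y3, y4 >= 0

Solving the primal: x* = (0, 6).
  primal value c^T x* = 36.
Solving the dual: y* = (0, 0, 1.5, 0).
  dual value b^T y* = 36.
Strong duality: c^T x* = b^T y*. Confirmed.

36


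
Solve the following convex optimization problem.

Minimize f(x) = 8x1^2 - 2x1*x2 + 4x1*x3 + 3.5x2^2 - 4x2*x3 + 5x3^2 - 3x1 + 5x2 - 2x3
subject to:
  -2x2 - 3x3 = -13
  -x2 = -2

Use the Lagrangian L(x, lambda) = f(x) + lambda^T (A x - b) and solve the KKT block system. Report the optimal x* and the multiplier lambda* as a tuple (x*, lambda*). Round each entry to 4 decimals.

Form the Lagrangian:
  L(x, lambda) = (1/2) x^T Q x + c^T x + lambda^T (A x - b)
Stationarity (grad_x L = 0): Q x + c + A^T lambda = 0.
Primal feasibility: A x = b.

This gives the KKT block system:
  [ Q   A^T ] [ x     ]   [-c ]
  [ A    0  ] [ lambda ] = [ b ]

Solving the linear system:
  x*      = (-0.3125, 2, 3)
  lambda* = (6.25, -4.875)
  f(x*)   = 38.2187

x* = (-0.3125, 2, 3), lambda* = (6.25, -4.875)


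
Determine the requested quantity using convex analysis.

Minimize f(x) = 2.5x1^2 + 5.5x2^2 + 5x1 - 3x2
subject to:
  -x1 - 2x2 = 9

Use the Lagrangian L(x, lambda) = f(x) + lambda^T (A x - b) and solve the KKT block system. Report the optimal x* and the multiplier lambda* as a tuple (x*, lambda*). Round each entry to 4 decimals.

Form the Lagrangian:
  L(x, lambda) = (1/2) x^T Q x + c^T x + lambda^T (A x - b)
Stationarity (grad_x L = 0): Q x + c + A^T lambda = 0.
Primal feasibility: A x = b.

This gives the KKT block system:
  [ Q   A^T ] [ x     ]   [-c ]
  [ A    0  ] [ lambda ] = [ b ]

Solving the linear system:
  x*      = (-4.0323, -2.4839)
  lambda* = (-15.1613)
  f(x*)   = 61.871

x* = (-4.0323, -2.4839), lambda* = (-15.1613)


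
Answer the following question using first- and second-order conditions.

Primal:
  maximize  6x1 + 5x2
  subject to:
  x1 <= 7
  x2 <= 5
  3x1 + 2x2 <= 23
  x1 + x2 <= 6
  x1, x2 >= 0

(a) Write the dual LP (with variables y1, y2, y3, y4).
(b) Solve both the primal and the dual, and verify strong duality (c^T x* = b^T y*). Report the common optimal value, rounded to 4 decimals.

The standard primal-dual pair for 'max c^T x s.t. A x <= b, x >= 0' is:
  Dual:  min b^T y  s.t.  A^T y >= c,  y >= 0.

So the dual LP is:
  minimize  7y1 + 5y2 + 23y3 + 6y4
  subject to:
    y1 + 3y3 + y4 >= 6
    y2 + 2y3 + y4 >= 5
    y1, y2, y3, y4 >= 0

Solving the primal: x* = (6, 0).
  primal value c^T x* = 36.
Solving the dual: y* = (0, 0, 0, 6).
  dual value b^T y* = 36.
Strong duality: c^T x* = b^T y*. Confirmed.

36


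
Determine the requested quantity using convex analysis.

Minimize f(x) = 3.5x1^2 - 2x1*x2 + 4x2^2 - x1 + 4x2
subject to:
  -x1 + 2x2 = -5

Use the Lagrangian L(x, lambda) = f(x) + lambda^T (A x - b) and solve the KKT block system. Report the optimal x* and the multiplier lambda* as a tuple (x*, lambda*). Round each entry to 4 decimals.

Form the Lagrangian:
  L(x, lambda) = (1/2) x^T Q x + c^T x + lambda^T (A x - b)
Stationarity (grad_x L = 0): Q x + c + A^T lambda = 0.
Primal feasibility: A x = b.

This gives the KKT block system:
  [ Q   A^T ] [ x     ]   [-c ]
  [ A    0  ] [ lambda ] = [ b ]

Solving the linear system:
  x*      = (0.5714, -2.2143)
  lambda* = (7.4286)
  f(x*)   = 13.8571

x* = (0.5714, -2.2143), lambda* = (7.4286)


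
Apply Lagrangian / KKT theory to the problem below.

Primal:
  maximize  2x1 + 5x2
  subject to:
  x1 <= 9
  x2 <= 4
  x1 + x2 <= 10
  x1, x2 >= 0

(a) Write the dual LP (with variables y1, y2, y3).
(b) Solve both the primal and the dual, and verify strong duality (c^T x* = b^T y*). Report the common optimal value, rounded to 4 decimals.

The standard primal-dual pair for 'max c^T x s.t. A x <= b, x >= 0' is:
  Dual:  min b^T y  s.t.  A^T y >= c,  y >= 0.

So the dual LP is:
  minimize  9y1 + 4y2 + 10y3
  subject to:
    y1 + y3 >= 2
    y2 + y3 >= 5
    y1, y2, y3 >= 0

Solving the primal: x* = (6, 4).
  primal value c^T x* = 32.
Solving the dual: y* = (0, 3, 2).
  dual value b^T y* = 32.
Strong duality: c^T x* = b^T y*. Confirmed.

32


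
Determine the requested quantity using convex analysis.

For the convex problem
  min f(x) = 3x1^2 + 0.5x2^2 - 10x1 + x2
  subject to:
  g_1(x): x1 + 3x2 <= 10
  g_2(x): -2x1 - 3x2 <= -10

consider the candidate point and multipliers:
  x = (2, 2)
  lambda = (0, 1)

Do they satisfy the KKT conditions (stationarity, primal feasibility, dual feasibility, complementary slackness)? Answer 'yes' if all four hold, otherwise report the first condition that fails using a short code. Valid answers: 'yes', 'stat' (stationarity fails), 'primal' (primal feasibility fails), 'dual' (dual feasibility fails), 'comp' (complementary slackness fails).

Gradient of f: grad f(x) = Q x + c = (2, 3)
Constraint values g_i(x) = a_i^T x - b_i:
  g_1((2, 2)) = -2
  g_2((2, 2)) = 0
Stationarity residual: grad f(x) + sum_i lambda_i a_i = (0, 0)
  -> stationarity OK
Primal feasibility (all g_i <= 0): OK
Dual feasibility (all lambda_i >= 0): OK
Complementary slackness (lambda_i * g_i(x) = 0 for all i): OK

Verdict: yes, KKT holds.

yes


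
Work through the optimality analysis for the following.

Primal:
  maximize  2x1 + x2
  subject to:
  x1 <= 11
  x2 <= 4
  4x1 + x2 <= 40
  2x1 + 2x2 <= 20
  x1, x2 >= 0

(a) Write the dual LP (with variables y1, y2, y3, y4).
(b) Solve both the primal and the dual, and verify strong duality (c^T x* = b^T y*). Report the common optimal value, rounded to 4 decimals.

The standard primal-dual pair for 'max c^T x s.t. A x <= b, x >= 0' is:
  Dual:  min b^T y  s.t.  A^T y >= c,  y >= 0.

So the dual LP is:
  minimize  11y1 + 4y2 + 40y3 + 20y4
  subject to:
    y1 + 4y3 + 2y4 >= 2
    y2 + y3 + 2y4 >= 1
    y1, y2, y3, y4 >= 0

Solving the primal: x* = (10, 0).
  primal value c^T x* = 20.
Solving the dual: y* = (0, 0, 0, 1).
  dual value b^T y* = 20.
Strong duality: c^T x* = b^T y*. Confirmed.

20
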